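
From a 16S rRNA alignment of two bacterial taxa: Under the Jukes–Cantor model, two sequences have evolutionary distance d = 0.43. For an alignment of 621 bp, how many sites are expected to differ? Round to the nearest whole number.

Invert JC69: p = (3/4)(1 − e^(−4d/3)) = 0.75 × (1 − e^(-0.573333)) = 0.75 × (1 − 0.563644) = 0.327267.
Expected differing sites = pL ≈ 0.327267 × 621 = 203.232807 ≈ 203.

203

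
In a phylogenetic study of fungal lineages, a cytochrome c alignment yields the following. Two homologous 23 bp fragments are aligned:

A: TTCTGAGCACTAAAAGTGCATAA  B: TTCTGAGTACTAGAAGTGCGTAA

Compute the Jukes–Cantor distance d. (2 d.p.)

0.14

The sequences differ at 3 of 23 sites (8, 13, 20), so p = 3/23 ≈ 0.130435.
d = −(3/4) ln(1 − 4p/3) = −0.75 ln(1 − 0.173913) = −0.75 ln(0.826087)
  = −0.75 × (-0.191055) = 0.143291 substitutions/site.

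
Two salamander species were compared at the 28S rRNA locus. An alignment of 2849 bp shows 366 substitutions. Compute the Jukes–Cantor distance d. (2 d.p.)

0.14

p = 366/2849 ≈ 0.128466.
d = −(3/4) ln(1 − 4p/3) = −0.75 ln(1 − 0.171288) = −0.75 ln(0.828712)
  = −0.75 × (-0.187883) = 0.140912 substitutions/site.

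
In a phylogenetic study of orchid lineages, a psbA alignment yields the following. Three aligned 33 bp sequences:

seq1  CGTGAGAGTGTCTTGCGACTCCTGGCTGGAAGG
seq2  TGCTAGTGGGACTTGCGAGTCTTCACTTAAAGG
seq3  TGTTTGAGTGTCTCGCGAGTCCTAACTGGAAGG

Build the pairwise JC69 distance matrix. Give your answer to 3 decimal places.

seq1–seq2: 12/33 sites differ → p ≈ 0.363636, d = −0.75 ln(1 − 0.484848) = 0.497470 ≈ 0.497.
seq1–seq3: 7/33 sites differ → p ≈ 0.212121, d = −0.75 ln(1 − 0.282828) = 0.249330 ≈ 0.249.
seq2–seq3: 10/33 sites differ → p ≈ 0.30303, d = −0.75 ln(1 − 0.40404) = 0.388186 ≈ 0.388.

d(seq1,seq2) = 0.497, d(seq1,seq3) = 0.249, d(seq2,seq3) = 0.388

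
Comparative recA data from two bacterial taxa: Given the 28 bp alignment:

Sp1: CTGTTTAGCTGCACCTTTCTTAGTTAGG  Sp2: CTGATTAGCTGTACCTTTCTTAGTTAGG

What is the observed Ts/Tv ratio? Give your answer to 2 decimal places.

1.00

Transitions are A↔G and C↔T; transversions are all other mismatches.
Transitions: 1. Transversions: 1.
R = 1/1 = 1.00.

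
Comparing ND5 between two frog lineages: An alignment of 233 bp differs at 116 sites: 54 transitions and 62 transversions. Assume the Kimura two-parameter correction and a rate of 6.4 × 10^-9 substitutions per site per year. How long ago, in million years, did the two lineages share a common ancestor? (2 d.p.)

P = 54/233 ≈ 0.23176 and Q = 62/233 ≈ 0.266094.
Under the Kimura two-parameter model, d = −½ ln(1 − 2P − Q) − ¼ ln(1 − 2Q).
1 − 2P − Q = 0.270386, giving −½ ln(0.270386) = 0.653952.
1 − 2Q = 0.467812, giving −¼ ln(0.467812) = 0.189922.
d = 0.653952 + 0.189922 = 0.843874.
Under a molecular clock d = 2μt, so t = d/(2μ) = 0.843874 / (2 × 6.4 × 10^-9) = 65.93 million years.

65.93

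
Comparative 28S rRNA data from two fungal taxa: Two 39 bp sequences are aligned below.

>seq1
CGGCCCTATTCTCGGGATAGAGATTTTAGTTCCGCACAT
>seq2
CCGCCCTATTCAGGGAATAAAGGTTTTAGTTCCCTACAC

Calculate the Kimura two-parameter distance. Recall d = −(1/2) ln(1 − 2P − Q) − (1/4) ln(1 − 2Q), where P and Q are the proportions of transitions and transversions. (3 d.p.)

0.280

Of 39 sites, 5 differences are transitions and 4 are transversions, so P = 5/39 ≈ 0.128205 and Q = 4/39 ≈ 0.102564.
Under the Kimura two-parameter model, d = −½ ln(1 − 2P − Q) − ¼ ln(1 − 2Q).
1 − 2P − Q = 0.641026, giving −½ ln(0.641026) = 0.222343.
1 − 2Q = 0.794872, giving −¼ ln(0.794872) = 0.057394.
d = 0.222343 + 0.057394 = 0.279737.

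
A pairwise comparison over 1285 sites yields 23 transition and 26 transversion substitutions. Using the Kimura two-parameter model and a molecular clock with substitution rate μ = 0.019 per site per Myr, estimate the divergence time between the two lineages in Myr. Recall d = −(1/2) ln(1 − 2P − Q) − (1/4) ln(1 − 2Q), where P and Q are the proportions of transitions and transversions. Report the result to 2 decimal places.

1.03

P = 23/1285 ≈ 0.017899 and Q = 26/1285 ≈ 0.020233.
Under the Kimura two-parameter model, d = −½ ln(1 − 2P − Q) − ¼ ln(1 − 2Q).
1 − 2P − Q = 0.943969, giving −½ ln(0.943969) = 0.028831.
1 − 2Q = 0.959534, giving −¼ ln(0.959534) = 0.010327.
d = 0.028831 + 0.010327 = 0.039158.
Under a molecular clock d = 2μt, so t = d/(2μ) = 0.039158 / (2 × 0.019) = 1.03 Myr.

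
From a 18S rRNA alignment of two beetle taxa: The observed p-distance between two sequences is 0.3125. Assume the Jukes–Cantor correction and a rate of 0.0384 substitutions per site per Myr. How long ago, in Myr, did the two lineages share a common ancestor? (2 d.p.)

d = −(3/4) ln(1 − 4p/3) = −0.75 ln(1 − 0.416667) = −0.75 ln(0.583333)
  = −0.75 × (-0.538997) = 0.404248 substitutions/site.
Under a molecular clock d = 2μt, so t = d/(2μ) = 0.404248 / (2 × 0.0384) = 5.26 Myr.

5.26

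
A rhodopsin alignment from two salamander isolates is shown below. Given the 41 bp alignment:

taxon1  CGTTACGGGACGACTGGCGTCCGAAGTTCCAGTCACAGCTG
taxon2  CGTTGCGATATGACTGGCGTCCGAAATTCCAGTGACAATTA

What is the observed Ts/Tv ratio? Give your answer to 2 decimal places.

3.50

Transitions are A↔G and C↔T; transversions are all other mismatches.
Transitions: 7. Transversions: 2.
R = 7/2 = 3.50.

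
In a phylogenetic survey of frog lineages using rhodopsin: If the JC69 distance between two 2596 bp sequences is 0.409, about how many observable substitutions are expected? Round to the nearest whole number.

818

Invert JC69: p = (3/4)(1 − e^(−4d/3)) = 0.75 × (1 − e^(-0.545333)) = 0.75 × (1 − 0.579649) = 0.315263.
Expected differing sites = pL ≈ 0.315263 × 2596 = 818.422748 ≈ 818.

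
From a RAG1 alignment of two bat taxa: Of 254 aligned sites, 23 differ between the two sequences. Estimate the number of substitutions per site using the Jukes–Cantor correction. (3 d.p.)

p = 23/254 ≈ 0.090551.
d = −(3/4) ln(1 − 4p/3) = −0.75 ln(1 − 0.120735) = −0.75 ln(0.879265)
  = −0.75 × (-0.128669) = 0.096502 substitutions/site.

0.097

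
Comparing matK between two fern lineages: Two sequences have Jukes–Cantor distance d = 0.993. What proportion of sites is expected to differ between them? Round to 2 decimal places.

0.55

p = (3/4)(1 − e^(−4d/3)) = 0.75 × (1 − e^(-1.324)) = 0.75 × (1 − 0.266069) = 0.550448.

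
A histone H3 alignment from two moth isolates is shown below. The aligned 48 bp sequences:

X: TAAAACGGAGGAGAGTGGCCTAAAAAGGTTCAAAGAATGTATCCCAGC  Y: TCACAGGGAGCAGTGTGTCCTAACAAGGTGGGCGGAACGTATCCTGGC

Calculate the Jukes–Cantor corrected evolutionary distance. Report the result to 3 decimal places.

0.404

The sequences differ at 15 of 48 sites, so p = 15/48 = 0.3125.
d = −(3/4) ln(1 − 4p/3) = −0.75 ln(1 − 0.416667) = −0.75 ln(0.583333)
  = −0.75 × (-0.538997) = 0.404248 substitutions/site.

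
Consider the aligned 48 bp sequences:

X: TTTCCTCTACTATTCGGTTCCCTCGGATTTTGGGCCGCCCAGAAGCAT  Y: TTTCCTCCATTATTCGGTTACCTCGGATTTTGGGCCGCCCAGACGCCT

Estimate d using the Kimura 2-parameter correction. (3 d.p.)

0.112

Of 48 sites, 2 differences are transitions and 3 are transversions, so P = 2/48 ≈ 0.041667 and Q = 3/48 = 0.0625.
Under the Kimura two-parameter model, d = −½ ln(1 − 2P − Q) − ¼ ln(1 − 2Q).
1 − 2P − Q = 0.854166, giving −½ ln(0.854166) = 0.078815.
1 − 2Q = 0.875, giving −¼ ln(0.875) = 0.033383.
d = 0.078815 + 0.033383 = 0.112198.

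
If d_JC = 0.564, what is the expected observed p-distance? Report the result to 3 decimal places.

0.396

p = (3/4)(1 − e^(−4d/3)) = 0.75 × (1 − e^(-0.752)) = 0.75 × (1 − 0.471423) = 0.396433.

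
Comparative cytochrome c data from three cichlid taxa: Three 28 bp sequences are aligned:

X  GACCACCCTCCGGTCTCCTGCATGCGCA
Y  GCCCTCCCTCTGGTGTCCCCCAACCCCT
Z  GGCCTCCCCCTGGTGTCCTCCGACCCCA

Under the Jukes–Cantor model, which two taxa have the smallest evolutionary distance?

Y and Z

X–Y: 10/28 differ, p = 0.357, d = 0.485.
X–Z: 10/28 differ, p = 0.357, d = 0.485.
Y–Z: 5/28 differ, p = 0.179, d = 0.204.
The smallest distance is between Y and Z.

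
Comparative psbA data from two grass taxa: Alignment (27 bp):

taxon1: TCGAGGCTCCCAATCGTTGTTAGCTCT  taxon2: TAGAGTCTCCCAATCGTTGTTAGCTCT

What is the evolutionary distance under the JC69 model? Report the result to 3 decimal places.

0.078

The sequences differ at 2 of 27 sites (2, 6), so p = 2/27 ≈ 0.074074.
d = −(3/4) ln(1 − 4p/3) = −0.75 ln(1 − 0.098765) = −0.75 ln(0.901235)
  = −0.75 × (-0.103989) = 0.077992 substitutions/site.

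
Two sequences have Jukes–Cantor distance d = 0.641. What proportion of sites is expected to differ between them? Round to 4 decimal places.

p = (3/4)(1 − e^(−4d/3)) = 0.75 × (1 − e^(-0.854667)) = 0.75 × (1 − 0.425425) = 0.430931.

0.4309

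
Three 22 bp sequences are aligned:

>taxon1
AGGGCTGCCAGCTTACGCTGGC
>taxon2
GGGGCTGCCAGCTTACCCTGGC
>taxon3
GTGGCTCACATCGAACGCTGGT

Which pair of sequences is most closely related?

taxon1 and taxon2

taxon1–taxon2: 2/22 differ, p = 0.091, d = 0.097.
taxon1–taxon3: 8/22 differ, p = 0.364, d = 0.497.
taxon2–taxon3: 8/22 differ, p = 0.364, d = 0.497.
The smallest distance is between taxon1 and taxon2.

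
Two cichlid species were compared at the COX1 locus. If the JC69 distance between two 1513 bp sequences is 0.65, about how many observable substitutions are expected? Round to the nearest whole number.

Invert JC69: p = (3/4)(1 − e^(−4d/3)) = 0.75 × (1 − e^(-0.866667)) = 0.75 × (1 − 0.420350) = 0.434738.
Expected differing sites = pL ≈ 0.434738 × 1513 = 657.758594 ≈ 658.

658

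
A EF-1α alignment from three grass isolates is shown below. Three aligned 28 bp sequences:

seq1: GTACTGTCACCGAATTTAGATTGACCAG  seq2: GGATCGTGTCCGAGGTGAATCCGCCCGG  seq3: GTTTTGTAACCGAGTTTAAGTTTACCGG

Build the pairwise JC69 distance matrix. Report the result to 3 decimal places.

d(seq1,seq2) = 0.824, d(seq1,seq3) = 0.360, d(seq2,seq3) = 0.635

seq1–seq2: 14/28 sites differ → p = 0.5, d = −0.75 ln(1 − 0.666667) = 0.823960 ≈ 0.824.
seq1–seq3: 8/28 sites differ → p ≈ 0.285714, d = −0.75 ln(1 − 0.380952) = 0.359679 ≈ 0.360.
seq2–seq3: 12/28 sites differ → p ≈ 0.428571, d = −0.75 ln(1 − 0.571428) = 0.635472 ≈ 0.635.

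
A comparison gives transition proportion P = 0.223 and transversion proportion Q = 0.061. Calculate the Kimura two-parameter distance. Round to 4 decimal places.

0.3862

Under the Kimura two-parameter model, d = −½ ln(1 − 2P − Q) − ¼ ln(1 − 2Q).
1 − 2P − Q = 0.493, giving −½ ln(0.493) = 0.353623.
1 − 2Q = 0.878, giving −¼ ln(0.878) = 0.032527.
d = 0.353623 + 0.032527 = 0.386150.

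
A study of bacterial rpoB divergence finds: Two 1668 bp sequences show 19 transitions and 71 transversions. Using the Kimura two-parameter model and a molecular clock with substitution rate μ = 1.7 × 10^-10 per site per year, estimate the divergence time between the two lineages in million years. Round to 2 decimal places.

164.81

P = 19/1668 ≈ 0.011391 and Q = 71/1668 ≈ 0.042566.
Under the Kimura two-parameter model, d = −½ ln(1 − 2P − Q) − ¼ ln(1 − 2Q).
1 − 2P − Q = 0.934652, giving −½ ln(0.934652) = 0.033791.
1 − 2Q = 0.914868, giving −¼ ln(0.914868) = 0.022244.
d = 0.033791 + 0.022244 = 0.056035.
Under a molecular clock d = 2μt, so t = d/(2μ) = 0.056035 / (2 × 1.7 × 10^-10) = 164.81 million years.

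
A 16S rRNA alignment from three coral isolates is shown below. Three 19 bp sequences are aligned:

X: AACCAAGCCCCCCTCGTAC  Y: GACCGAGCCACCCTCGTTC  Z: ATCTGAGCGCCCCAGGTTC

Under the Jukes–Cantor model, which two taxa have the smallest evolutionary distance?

X–Y: 4/19 differ, p = 0.211, d = 0.247.
X–Z: 7/19 differ, p = 0.368, d = 0.507.
Y–Z: 7/19 differ, p = 0.368, d = 0.507.
The smallest distance is between X and Y.

X and Y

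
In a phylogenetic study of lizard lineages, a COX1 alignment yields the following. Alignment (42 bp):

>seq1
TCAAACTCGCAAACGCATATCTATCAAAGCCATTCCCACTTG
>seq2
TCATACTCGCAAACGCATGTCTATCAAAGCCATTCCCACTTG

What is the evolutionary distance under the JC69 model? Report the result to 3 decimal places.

The sequences differ at 2 of 42 sites (4, 19), so p = 2/42 ≈ 0.047619.
d = −(3/4) ln(1 − 4p/3) = −0.75 ln(1 − 0.063492) = −0.75 ln(0.936508)
  = −0.75 × (-0.065597) = 0.049198 substitutions/site.

0.049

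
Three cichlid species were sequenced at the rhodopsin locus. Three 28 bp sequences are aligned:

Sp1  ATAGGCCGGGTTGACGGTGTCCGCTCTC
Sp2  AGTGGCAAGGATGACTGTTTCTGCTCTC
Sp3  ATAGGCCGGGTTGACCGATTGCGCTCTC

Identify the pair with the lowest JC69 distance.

Sp1–Sp2: 8/28 differ, p = 0.286, d = 0.360.
Sp1–Sp3: 4/28 differ, p = 0.143, d = 0.158.
Sp2–Sp3: 9/28 differ, p = 0.321, d = 0.420.
The smallest distance is between Sp1 and Sp3.

Sp1 and Sp3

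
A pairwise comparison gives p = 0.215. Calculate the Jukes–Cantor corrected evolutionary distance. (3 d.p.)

0.253

d = −(3/4) ln(1 − 4p/3) = −0.75 ln(1 − 0.286667) = −0.75 ln(0.713333)
  = −0.75 × (-0.337807) = 0.253355 substitutions/site.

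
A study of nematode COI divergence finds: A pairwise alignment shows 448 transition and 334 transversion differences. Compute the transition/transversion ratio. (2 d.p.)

R = 448/334 = 1.341317… ≈ 1.34 (to 2 d.p.).

1.34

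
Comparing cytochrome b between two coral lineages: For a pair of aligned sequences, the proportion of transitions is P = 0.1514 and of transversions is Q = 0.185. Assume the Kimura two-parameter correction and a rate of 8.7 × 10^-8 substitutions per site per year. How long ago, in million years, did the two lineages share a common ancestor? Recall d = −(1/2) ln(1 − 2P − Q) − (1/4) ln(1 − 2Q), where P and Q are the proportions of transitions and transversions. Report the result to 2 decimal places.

2.59

Under the Kimura two-parameter model, d = −½ ln(1 − 2P − Q) − ¼ ln(1 − 2Q).
1 − 2P − Q = 0.5122, giving −½ ln(0.5122) = 0.334520.
1 − 2Q = 0.63, giving −¼ ln(0.63) = 0.115509.
d = 0.334520 + 0.115509 = 0.450029.
Under a molecular clock d = 2μt, so t = d/(2μ) = 0.450029 / (2 × 8.7 × 10^-8) = 2.59 million years.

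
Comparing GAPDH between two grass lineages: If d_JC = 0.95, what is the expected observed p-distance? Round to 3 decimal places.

p = (3/4)(1 − e^(−4d/3)) = 0.75 × (1 − e^(-1.266667)) = 0.75 × (1 − 0.281769) = 0.538673.

0.539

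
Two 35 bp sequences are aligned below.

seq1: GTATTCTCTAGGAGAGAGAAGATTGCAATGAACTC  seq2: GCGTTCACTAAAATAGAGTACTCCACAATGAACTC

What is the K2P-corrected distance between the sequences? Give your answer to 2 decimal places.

Of 35 sites, 7 differences are transitions and 5 are transversions, so P = 7/35 = 0.2 and Q = 5/35 ≈ 0.142857.
Under the Kimura two-parameter model, d = −½ ln(1 − 2P − Q) − ¼ ln(1 − 2Q).
1 − 2P − Q = 0.457143, giving −½ ln(0.457143) = 0.391380.
1 − 2Q = 0.714286, giving −¼ ln(0.714286) = 0.084118.
d = 0.391380 + 0.084118 = 0.475498.

0.48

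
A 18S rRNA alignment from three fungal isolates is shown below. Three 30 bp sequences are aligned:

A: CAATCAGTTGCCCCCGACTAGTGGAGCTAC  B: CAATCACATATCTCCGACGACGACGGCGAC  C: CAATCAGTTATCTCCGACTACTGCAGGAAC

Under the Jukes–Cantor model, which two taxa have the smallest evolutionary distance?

A–B: 12/30 differ, p = 0.400, d = 0.572.
A–C: 7/30 differ, p = 0.233, d = 0.280.
B–C: 8/30 differ, p = 0.267, d = 0.330.
The smallest distance is between A and C.

A and C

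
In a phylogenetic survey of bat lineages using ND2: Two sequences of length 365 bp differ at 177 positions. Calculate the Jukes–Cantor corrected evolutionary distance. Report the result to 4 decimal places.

0.7801

p = 177/365 ≈ 0.484932.
d = −(3/4) ln(1 − 4p/3) = −0.75 ln(1 − 0.646576) = −0.75 ln(0.353424)
  = −0.75 × (-1.040087) = 0.780065 substitutions/site.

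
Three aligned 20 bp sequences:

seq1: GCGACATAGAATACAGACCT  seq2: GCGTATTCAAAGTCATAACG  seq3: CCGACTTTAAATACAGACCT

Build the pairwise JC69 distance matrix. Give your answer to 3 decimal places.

d(seq1,seq2) = 0.824, d(seq1,seq3) = 0.233, d(seq2,seq3) = 0.687

seq1–seq2: 10/20 sites differ → p = 0.5, d = −0.75 ln(1 − 0.666667) = 0.823960 ≈ 0.824.
seq1–seq3: 4/20 sites differ → p = 0.2, d = −0.75 ln(1 − 0.266667) = 0.232617 ≈ 0.233.
seq2–seq3: 9/20 sites differ → p = 0.45, d = −0.75 ln(1 − 0.6) = 0.687218 ≈ 0.687.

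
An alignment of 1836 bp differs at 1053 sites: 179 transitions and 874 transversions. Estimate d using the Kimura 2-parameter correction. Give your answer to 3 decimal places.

P = 179/1836 ≈ 0.097495 and Q = 874/1836 ≈ 0.476035.
Under the Kimura two-parameter model, d = −½ ln(1 − 2P − Q) − ¼ ln(1 − 2Q).
1 − 2P − Q = 0.328975, giving −½ ln(0.328975) = 0.555887.
1 − 2Q = 0.04793, giving −¼ ln(0.04793) = 0.759503.
d = 0.555887 + 0.759503 = 1.315390.

1.315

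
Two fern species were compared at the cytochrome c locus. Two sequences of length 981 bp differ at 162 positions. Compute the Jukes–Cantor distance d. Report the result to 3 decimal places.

0.187

p = 162/981 ≈ 0.165138.
d = −(3/4) ln(1 − 4p/3) = −0.75 ln(1 − 0.220184) = −0.75 ln(0.779816)
  = −0.75 × (-0.248697) = 0.186523 substitutions/site.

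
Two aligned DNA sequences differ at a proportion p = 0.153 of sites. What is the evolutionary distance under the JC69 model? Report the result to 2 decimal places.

d = −(3/4) ln(1 − 4p/3) = −0.75 ln(1 − 0.204) = −0.75 ln(0.796)
  = −0.75 × (-0.228156) = 0.171117 substitutions/site.

0.17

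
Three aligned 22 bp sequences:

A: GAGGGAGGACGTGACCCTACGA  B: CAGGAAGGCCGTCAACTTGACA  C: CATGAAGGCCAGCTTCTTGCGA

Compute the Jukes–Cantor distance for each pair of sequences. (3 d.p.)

d(A,B) = 0.591, d(A,C) = 0.824, d(B,C) = 0.414

A–B: 9/22 sites differ → p ≈ 0.409091, d = −0.75 ln(1 − 0.545455) = 0.591344 ≈ 0.591.
A–C: 11/22 sites differ → p = 0.5, d = −0.75 ln(1 − 0.666667) = 0.823960 ≈ 0.824.
B–C: 7/22 sites differ → p ≈ 0.318182, d = −0.75 ln(1 − 0.424243) = 0.414052 ≈ 0.414.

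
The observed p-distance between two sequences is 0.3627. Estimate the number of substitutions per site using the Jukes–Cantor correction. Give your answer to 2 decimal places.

d = −(3/4) ln(1 − 4p/3) = −0.75 ln(1 − 0.4836) = −0.75 ln(0.5164)
  = −0.75 × (-0.660874) = 0.495656 substitutions/site.

0.50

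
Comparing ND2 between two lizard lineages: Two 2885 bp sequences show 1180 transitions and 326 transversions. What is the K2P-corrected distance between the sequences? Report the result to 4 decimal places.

1.4010

P = 1180/2885 ≈ 0.409012 and Q = 326/2885 ≈ 0.112998.
Under the Kimura two-parameter model, d = −½ ln(1 − 2P − Q) − ¼ ln(1 − 2Q).
1 − 2P − Q = 0.068978, giving −½ ln(0.068978) = 1.336984.
1 − 2Q = 0.774004, giving −¼ ln(0.774004) = 0.064045.
d = 1.336984 + 0.064045 = 1.401029.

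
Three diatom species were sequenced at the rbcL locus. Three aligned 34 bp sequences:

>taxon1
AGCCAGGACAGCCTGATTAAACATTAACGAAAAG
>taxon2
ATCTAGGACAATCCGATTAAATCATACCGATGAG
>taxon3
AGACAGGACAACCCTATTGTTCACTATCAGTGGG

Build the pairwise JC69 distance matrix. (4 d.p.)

d(taxon1,taxon2) = 0.4234, d(taxon1,taxon3) = 0.5972, d(taxon2,taxon3) = 0.6655

taxon1–taxon2: 11/34 sites differ → p ≈ 0.323529, d = −0.75 ln(1 − 0.431372) = 0.423397 ≈ 0.4234.
taxon1–taxon3: 14/34 sites differ → p ≈ 0.411765, d = −0.75 ln(1 − 0.54902) = 0.597249 ≈ 0.5972.
taxon2–taxon3: 15/34 sites differ → p ≈ 0.441176, d = −0.75 ln(1 − 0.588235) = 0.665477 ≈ 0.6655.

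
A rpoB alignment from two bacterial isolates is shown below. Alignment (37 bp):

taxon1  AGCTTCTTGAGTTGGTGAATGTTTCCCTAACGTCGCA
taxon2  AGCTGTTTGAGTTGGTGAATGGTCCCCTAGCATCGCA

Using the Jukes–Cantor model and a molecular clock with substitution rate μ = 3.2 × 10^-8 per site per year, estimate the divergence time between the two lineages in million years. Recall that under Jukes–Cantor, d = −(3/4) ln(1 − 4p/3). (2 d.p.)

2.85

The sequences differ at 6 of 37 sites (5, 6, 22, 24, 30, 32), so p = 6/37 ≈ 0.162162.
d = −(3/4) ln(1 − 4p/3) = −0.75 ln(1 − 0.216216) = −0.75 ln(0.783784)
  = −0.75 × (-0.243622) = 0.182717 substitutions/site.
Under a molecular clock d = 2μt, so t = d/(2μ) = 0.182717 / (2 × 3.2 × 10^-8) = 2.85 million years.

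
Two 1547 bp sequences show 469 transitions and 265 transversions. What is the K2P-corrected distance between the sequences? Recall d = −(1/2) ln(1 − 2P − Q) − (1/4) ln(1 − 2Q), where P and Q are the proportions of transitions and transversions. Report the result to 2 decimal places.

P = 469/1547 ≈ 0.303167 and Q = 265/1547 ≈ 0.171299.
Under the Kimura two-parameter model, d = −½ ln(1 − 2P − Q) − ¼ ln(1 − 2Q).
1 − 2P − Q = 0.222367, giving −½ ln(0.222367) = 0.751713.
1 − 2Q = 0.657402, giving −¼ ln(0.657402) = 0.104865.
d = 0.751713 + 0.104865 = 0.856578.

0.86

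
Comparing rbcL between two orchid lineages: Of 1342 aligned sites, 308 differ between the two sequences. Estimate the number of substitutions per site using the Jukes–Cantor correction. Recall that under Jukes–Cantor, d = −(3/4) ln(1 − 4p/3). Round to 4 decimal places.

p = 308/1342 ≈ 0.229508.
d = −(3/4) ln(1 − 4p/3) = −0.75 ln(1 − 0.306011) = −0.75 ln(0.693989)
  = −0.75 × (-0.365299) = 0.273974 substitutions/site.

0.2740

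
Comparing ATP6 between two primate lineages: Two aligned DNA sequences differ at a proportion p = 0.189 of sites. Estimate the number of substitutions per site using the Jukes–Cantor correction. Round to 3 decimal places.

d = −(3/4) ln(1 − 4p/3) = −0.75 ln(1 − 0.252) = −0.75 ln(0.748)
  = −0.75 × (-0.290352) = 0.217764 substitutions/site.

0.218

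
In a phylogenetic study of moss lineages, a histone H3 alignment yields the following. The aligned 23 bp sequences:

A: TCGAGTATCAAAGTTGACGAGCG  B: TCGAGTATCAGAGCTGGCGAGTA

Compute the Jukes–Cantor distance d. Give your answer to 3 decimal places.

The sequences differ at 5 of 23 sites (11, 14, 17, 22, 23), so p = 5/23 ≈ 0.217391.
d = −(3/4) ln(1 − 4p/3) = −0.75 ln(1 − 0.289855) = −0.75 ln(0.710145)
  = −0.75 × (-0.342286) = 0.256715 substitutions/site.

0.257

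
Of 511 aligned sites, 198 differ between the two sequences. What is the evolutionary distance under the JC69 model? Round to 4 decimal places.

p = 198/511 ≈ 0.387476.
d = −(3/4) ln(1 − 4p/3) = −0.75 ln(1 − 0.516635) = −0.75 ln(0.483365)
  = −0.75 × (-0.726983) = 0.545237 substitutions/site.

0.5452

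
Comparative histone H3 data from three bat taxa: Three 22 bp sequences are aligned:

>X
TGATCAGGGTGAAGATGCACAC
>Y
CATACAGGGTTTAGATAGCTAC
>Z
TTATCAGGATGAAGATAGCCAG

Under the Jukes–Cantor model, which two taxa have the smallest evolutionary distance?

X and Z

X–Y: 10/22 differ, p = 0.455, d = 0.699.
X–Z: 6/22 differ, p = 0.273, d = 0.339.
Y–Z: 9/22 differ, p = 0.409, d = 0.591.
The smallest distance is between X and Z.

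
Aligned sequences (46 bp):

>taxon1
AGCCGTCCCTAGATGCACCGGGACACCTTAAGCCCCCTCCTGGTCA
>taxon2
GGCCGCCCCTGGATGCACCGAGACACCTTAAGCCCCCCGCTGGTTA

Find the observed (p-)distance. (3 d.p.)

The sequences differ at 7 of 46 positions (sites 1, 6, 11, 21, 38, 39, 45).
p = 7/46 = 0.152173… ≈ 0.152 (to 3 d.p.).

0.152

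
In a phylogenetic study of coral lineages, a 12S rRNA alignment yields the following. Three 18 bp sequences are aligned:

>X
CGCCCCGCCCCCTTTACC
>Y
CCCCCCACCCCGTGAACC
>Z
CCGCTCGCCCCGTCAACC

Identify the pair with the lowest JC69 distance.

Y and Z

X–Y: 5/18 differ, p = 0.278, d = 0.347.
X–Z: 6/18 differ, p = 0.333, d = 0.441.
Y–Z: 4/18 differ, p = 0.222, d = 0.264.
The smallest distance is between Y and Z.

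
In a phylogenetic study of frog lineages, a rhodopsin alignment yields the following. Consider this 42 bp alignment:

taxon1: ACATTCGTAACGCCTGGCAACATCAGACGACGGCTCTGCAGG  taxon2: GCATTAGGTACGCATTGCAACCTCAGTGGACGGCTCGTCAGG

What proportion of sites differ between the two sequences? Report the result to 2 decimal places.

0.26

The sequences differ at 11 of 42 positions.
p = 11/42 = 0.261904… ≈ 0.26 (to 2 d.p.).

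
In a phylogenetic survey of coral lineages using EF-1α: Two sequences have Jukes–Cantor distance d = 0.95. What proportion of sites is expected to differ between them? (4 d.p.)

0.5387

p = (3/4)(1 − e^(−4d/3)) = 0.75 × (1 − e^(-1.266667)) = 0.75 × (1 − 0.281769) = 0.538673.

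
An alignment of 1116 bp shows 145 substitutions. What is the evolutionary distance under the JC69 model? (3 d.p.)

0.143

p = 145/1116 ≈ 0.129928.
d = −(3/4) ln(1 − 4p/3) = −0.75 ln(1 − 0.173237) = −0.75 ln(0.826763)
  = −0.75 × (-0.190237) = 0.142678 substitutions/site.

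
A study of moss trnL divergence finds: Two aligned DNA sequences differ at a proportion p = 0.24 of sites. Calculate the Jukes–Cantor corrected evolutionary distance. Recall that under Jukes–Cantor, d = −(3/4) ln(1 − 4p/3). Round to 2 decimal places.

d = −(3/4) ln(1 − 4p/3) = −0.75 ln(1 − 0.32) = −0.75 ln(0.68)
  = −0.75 × (-0.385662) = 0.289247 substitutions/site.

0.29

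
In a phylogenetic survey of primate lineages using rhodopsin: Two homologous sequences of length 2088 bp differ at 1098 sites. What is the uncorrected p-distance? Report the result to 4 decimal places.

p = 1098/2088 = 0.525862… ≈ 0.5259 (to 4 d.p.).

0.5259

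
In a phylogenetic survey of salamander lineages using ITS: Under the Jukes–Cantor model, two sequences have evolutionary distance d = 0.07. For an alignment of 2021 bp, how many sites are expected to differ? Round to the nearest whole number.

Invert JC69: p = (3/4)(1 − e^(−4d/3)) = 0.75 × (1 − e^(-0.093333)) = 0.75 × (1 − 0.910890) = 0.066833.
Expected differing sites = pL ≈ 0.066833 × 2021 = 135.069493 ≈ 135.

135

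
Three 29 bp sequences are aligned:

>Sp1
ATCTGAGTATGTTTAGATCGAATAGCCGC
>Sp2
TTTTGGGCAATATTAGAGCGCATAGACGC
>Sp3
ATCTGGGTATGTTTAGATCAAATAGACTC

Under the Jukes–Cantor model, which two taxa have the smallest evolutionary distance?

Sp1–Sp2: 10/29 differ, p = 0.345, d = 0.462.
Sp1–Sp3: 4/29 differ, p = 0.138, d = 0.152.
Sp2–Sp3: 10/29 differ, p = 0.345, d = 0.462.
The smallest distance is between Sp1 and Sp3.

Sp1 and Sp3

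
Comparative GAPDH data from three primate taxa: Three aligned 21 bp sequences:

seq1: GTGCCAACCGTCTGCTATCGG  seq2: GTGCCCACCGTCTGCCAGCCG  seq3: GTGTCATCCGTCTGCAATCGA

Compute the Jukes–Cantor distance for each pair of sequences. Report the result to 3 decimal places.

seq1–seq2: 4/21 sites differ → p ≈ 0.190476, d = −0.75 ln(1 − 0.253968) = 0.219740 ≈ 0.220.
seq1–seq3: 4/21 sites differ → p ≈ 0.190476, d = −0.75 ln(1 − 0.253968) = 0.219740 ≈ 0.220.
seq2–seq3: 7/21 sites differ → p ≈ 0.333333, d = −0.75 ln(1 − 0.444444) = 0.440839 ≈ 0.441.

d(seq1,seq2) = 0.220, d(seq1,seq3) = 0.220, d(seq2,seq3) = 0.441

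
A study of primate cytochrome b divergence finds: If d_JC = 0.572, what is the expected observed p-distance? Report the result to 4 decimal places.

0.4002

p = (3/4)(1 − e^(−4d/3)) = 0.75 × (1 − e^(-0.762667)) = 0.75 × (1 − 0.466421) = 0.400184.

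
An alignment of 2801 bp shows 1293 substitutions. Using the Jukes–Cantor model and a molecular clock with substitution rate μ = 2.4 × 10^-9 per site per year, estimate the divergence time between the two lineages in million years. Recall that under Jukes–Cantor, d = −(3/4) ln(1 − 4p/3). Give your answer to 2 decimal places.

149.34

p = 1293/2801 ≈ 0.461621.
d = −(3/4) ln(1 − 4p/3) = −0.75 ln(1 − 0.615495) = −0.75 ln(0.384505)
  = −0.75 × (-0.955798) = 0.716849 substitutions/site.
Under a molecular clock d = 2μt, so t = d/(2μ) = 0.716849 / (2 × 2.4 × 10^-9) = 149.34 million years.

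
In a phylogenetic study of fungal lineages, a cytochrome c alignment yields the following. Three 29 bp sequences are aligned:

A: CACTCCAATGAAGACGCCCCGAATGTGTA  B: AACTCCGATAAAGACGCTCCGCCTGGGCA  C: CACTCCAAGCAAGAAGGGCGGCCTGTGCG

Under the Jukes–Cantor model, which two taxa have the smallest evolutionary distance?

A and B

A–B: 8/29 differ, p = 0.276, d = 0.344.
A–C: 10/29 differ, p = 0.345, d = 0.462.
B–C: 10/29 differ, p = 0.345, d = 0.462.
The smallest distance is between A and B.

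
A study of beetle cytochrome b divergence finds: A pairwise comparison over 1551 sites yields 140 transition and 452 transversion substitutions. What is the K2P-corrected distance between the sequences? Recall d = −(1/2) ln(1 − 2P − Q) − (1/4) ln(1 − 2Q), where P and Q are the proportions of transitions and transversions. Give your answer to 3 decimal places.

0.538

P = 140/1551 ≈ 0.090264 and Q = 452/1551 ≈ 0.291425.
Under the Kimura two-parameter model, d = −½ ln(1 − 2P − Q) − ¼ ln(1 − 2Q).
1 − 2P − Q = 0.528047, giving −½ ln(0.528047) = 0.319285.
1 − 2Q = 0.41715, giving −¼ ln(0.41715) = 0.218577.
d = 0.319285 + 0.218577 = 0.537862.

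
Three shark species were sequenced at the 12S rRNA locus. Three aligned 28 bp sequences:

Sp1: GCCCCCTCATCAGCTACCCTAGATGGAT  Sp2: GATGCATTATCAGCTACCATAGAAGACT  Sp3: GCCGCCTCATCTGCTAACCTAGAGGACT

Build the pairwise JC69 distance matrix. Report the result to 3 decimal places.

Sp1–Sp2: 9/28 sites differ → p ≈ 0.321429, d = −0.75 ln(1 − 0.428572) = 0.419713 ≈ 0.420.
Sp1–Sp3: 6/28 sites differ → p ≈ 0.214286, d = −0.75 ln(1 − 0.285715) = 0.252355 ≈ 0.252.
Sp2–Sp3: 8/28 sites differ → p ≈ 0.285714, d = −0.75 ln(1 − 0.380952) = 0.359679 ≈ 0.360.

d(Sp1,Sp2) = 0.420, d(Sp1,Sp3) = 0.252, d(Sp2,Sp3) = 0.360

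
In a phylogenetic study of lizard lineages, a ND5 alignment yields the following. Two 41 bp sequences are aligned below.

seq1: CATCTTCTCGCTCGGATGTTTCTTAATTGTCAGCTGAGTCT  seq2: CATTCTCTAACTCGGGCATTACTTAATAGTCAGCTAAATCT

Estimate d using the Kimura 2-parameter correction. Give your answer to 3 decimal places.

0.351

Of 41 sites, 8 differences are transitions and 3 are transversions, so P = 8/41 ≈ 0.195122 and Q = 3/41 ≈ 0.073171.
Under the Kimura two-parameter model, d = −½ ln(1 − 2P − Q) − ¼ ln(1 − 2Q).
1 − 2P − Q = 0.536585, giving −½ ln(0.536585) = 0.311265.
1 − 2Q = 0.853658, giving −¼ ln(0.853658) = 0.039556.
d = 0.311265 + 0.039556 = 0.350821.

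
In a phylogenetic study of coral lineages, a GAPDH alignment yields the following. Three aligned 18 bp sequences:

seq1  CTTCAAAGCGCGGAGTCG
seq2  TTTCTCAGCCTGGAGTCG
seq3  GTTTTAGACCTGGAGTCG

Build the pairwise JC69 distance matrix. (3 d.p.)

d(seq1,seq2) = 0.347, d(seq1,seq3) = 0.548, d(seq2,seq3) = 0.347

seq1–seq2: 5/18 sites differ → p ≈ 0.277778, d = −0.75 ln(1 − 0.370371) = 0.346968 ≈ 0.347.
seq1–seq3: 7/18 sites differ → p ≈ 0.388889, d = −0.75 ln(1 − 0.518519) = 0.548166 ≈ 0.548.
seq2–seq3: 5/18 sites differ → p ≈ 0.277778, d = −0.75 ln(1 − 0.370371) = 0.346968 ≈ 0.347.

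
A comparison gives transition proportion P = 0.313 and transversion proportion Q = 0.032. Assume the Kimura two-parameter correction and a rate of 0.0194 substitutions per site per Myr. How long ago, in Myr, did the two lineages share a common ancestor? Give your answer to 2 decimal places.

14.25

Under the Kimura two-parameter model, d = −½ ln(1 − 2P − Q) − ¼ ln(1 − 2Q).
1 − 2P − Q = 0.342, giving −½ ln(0.342) = 0.536472.
1 − 2Q = 0.936, giving −¼ ln(0.936) = 0.016535.
d = 0.536472 + 0.016535 = 0.553007.
Under a molecular clock d = 2μt, so t = d/(2μ) = 0.553007 / (2 × 0.0194) = 14.25 Myr.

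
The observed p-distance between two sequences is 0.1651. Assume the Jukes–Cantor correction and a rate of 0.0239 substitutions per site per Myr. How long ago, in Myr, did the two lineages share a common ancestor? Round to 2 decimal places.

3.90

d = −(3/4) ln(1 − 4p/3) = −0.75 ln(1 − 0.220133) = −0.75 ln(0.779867)
  = −0.75 × (-0.248632) = 0.186474 substitutions/site.
Under a molecular clock d = 2μt, so t = d/(2μ) = 0.186474 / (2 × 0.0239) = 3.90 Myr.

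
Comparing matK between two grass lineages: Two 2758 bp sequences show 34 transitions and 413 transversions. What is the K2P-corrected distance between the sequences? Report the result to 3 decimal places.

P = 34/2758 ≈ 0.012328 and Q = 413/2758 ≈ 0.149746.
Under the Kimura two-parameter model, d = −½ ln(1 − 2P − Q) − ¼ ln(1 − 2Q).
1 − 2P − Q = 0.825598, giving −½ ln(0.825598) = 0.095824.
1 − 2Q = 0.700508, giving −¼ ln(0.700508) = 0.088987.
d = 0.095824 + 0.088987 = 0.184811.

0.185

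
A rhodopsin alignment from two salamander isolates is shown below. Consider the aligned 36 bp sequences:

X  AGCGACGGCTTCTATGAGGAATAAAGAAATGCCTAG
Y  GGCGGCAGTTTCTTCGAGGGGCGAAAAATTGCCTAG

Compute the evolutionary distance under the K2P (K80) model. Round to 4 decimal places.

Of 36 sites, 10 differences are transitions and 2 are transversions, so P = 10/36 ≈ 0.277778 and Q = 2/36 ≈ 0.055556.
Under the Kimura two-parameter model, d = −½ ln(1 − 2P − Q) − ¼ ln(1 − 2Q).
1 − 2P − Q = 0.388888, giving −½ ln(0.388888) = 0.472232.
1 − 2Q = 0.888888, giving −¼ ln(0.888888) = 0.029446.
d = 0.472232 + 0.029446 = 0.501678.

0.5017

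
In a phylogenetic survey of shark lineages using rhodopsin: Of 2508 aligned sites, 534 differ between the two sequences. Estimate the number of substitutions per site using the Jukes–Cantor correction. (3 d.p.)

p = 534/2508 ≈ 0.212919.
d = −(3/4) ln(1 − 4p/3) = −0.75 ln(1 − 0.283892) = −0.75 ln(0.716108)
  = −0.75 × (-0.333924) = 0.250443 substitutions/site.

0.250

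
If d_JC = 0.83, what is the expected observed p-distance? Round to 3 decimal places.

p = (3/4)(1 − e^(−4d/3)) = 0.75 × (1 − e^(-1.106667)) = 0.75 × (1 − 0.330659) = 0.502006.

0.502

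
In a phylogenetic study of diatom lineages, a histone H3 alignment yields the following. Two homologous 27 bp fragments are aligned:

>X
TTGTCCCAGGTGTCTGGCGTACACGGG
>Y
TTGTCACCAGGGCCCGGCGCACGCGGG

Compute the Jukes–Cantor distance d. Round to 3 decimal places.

The sequences differ at 8 of 27 sites (6, 8, 9, 11, 13, 15, 20, 23), so p = 8/27 ≈ 0.296296.
d = −(3/4) ln(1 − 4p/3) = −0.75 ln(1 − 0.395061) = −0.75 ln(0.604939)
  = −0.75 × (-0.502628) = 0.376971 substitutions/site.

0.377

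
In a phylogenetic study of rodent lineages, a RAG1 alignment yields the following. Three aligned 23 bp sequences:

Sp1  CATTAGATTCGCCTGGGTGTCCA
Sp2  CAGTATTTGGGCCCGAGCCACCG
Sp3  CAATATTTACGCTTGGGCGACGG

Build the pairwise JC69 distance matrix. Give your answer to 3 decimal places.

d(Sp1,Sp2) = 0.761, d(Sp1,Sp3) = 0.553, d(Sp2,Sp3) = 0.467

Sp1–Sp2: 11/23 sites differ → p ≈ 0.478261, d = −0.75 ln(1 − 0.637681) = 0.761423 ≈ 0.761.
Sp1–Sp3: 9/23 sites differ → p ≈ 0.391304, d = −0.75 ln(1 − 0.521739) = 0.553199 ≈ 0.553.
Sp2–Sp3: 8/23 sites differ → p ≈ 0.347826, d = −0.75 ln(1 − 0.463768) = 0.467391 ≈ 0.467.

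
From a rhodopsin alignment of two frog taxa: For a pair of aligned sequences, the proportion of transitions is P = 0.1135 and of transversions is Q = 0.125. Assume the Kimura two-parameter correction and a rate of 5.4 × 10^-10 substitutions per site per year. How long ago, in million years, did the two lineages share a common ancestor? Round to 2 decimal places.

267.46

Under the Kimura two-parameter model, d = −½ ln(1 − 2P − Q) − ¼ ln(1 − 2Q).
1 − 2P − Q = 0.648, giving −½ ln(0.648) = 0.216932.
1 − 2Q = 0.75, giving −¼ ln(0.75) = 0.071921.
d = 0.216932 + 0.071921 = 0.288853.
Under a molecular clock d = 2μt, so t = d/(2μ) = 0.288853 / (2 × 5.4 × 10^-10) = 267.46 million years.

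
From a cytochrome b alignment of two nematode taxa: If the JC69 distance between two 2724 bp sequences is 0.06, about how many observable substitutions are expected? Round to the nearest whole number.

157

Invert JC69: p = (3/4)(1 − e^(−4d/3)) = 0.75 × (1 − e^(-0.08)) = 0.75 × (1 − 0.923116) = 0.057663.
Expected differing sites = pL ≈ 0.057663 × 2724 = 157.074012 ≈ 157.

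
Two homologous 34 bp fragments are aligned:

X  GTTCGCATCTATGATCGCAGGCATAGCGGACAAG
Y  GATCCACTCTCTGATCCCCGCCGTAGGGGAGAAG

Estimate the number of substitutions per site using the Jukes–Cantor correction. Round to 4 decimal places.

The sequences differ at 11 of 34 sites, so p = 11/34 ≈ 0.323529.
d = −(3/4) ln(1 − 4p/3) = −0.75 ln(1 − 0.431372) = −0.75 ln(0.568628)
  = −0.75 × (-0.564529) = 0.423397 substitutions/site.

0.4234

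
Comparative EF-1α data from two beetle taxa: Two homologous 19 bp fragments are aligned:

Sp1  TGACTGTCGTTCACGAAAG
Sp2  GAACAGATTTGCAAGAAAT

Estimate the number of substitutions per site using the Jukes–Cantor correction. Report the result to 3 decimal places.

The sequences differ at 9 of 19 sites (1, 2, 5, 7, 8, 9, 11, 14, 19), so p = 9/19 ≈ 0.473684.
d = −(3/4) ln(1 − 4p/3) = −0.75 ln(1 − 0.631579) = −0.75 ln(0.368421)
  = −0.75 × (-0.998529) = 0.748897 substitutions/site.

0.749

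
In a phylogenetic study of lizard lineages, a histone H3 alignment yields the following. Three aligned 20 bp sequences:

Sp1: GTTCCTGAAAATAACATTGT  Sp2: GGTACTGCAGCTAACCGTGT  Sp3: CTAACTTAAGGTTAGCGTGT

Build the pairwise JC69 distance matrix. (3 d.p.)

d(Sp1,Sp2) = 0.471, d(Sp1,Sp3) = 0.824, d(Sp2,Sp3) = 0.572

Sp1–Sp2: 7/20 sites differ → p = 0.35, d = −0.75 ln(1 − 0.466667) = 0.471457 ≈ 0.471.
Sp1–Sp3: 10/20 sites differ → p = 0.5, d = −0.75 ln(1 − 0.666667) = 0.823960 ≈ 0.824.
Sp2–Sp3: 8/20 sites differ → p = 0.4, d = −0.75 ln(1 − 0.533333) = 0.571605 ≈ 0.572.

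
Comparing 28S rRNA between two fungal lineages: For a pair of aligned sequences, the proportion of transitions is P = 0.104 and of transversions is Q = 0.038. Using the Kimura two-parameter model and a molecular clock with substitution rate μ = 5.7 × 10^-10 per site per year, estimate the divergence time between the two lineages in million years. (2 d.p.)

141.18

Under the Kimura two-parameter model, d = −½ ln(1 − 2P − Q) − ¼ ln(1 − 2Q).
1 − 2P − Q = 0.754, giving −½ ln(0.754) = 0.141181.
1 − 2Q = 0.924, giving −¼ ln(0.924) = 0.019761.
d = 0.141181 + 0.019761 = 0.160942.
Under a molecular clock d = 2μt, so t = d/(2μ) = 0.160942 / (2 × 5.7 × 10^-10) = 141.18 million years.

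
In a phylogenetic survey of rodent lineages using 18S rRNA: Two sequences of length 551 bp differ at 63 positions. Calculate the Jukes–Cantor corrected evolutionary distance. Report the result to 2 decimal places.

p = 63/551 ≈ 0.114338.
d = −(3/4) ln(1 − 4p/3) = −0.75 ln(1 − 0.152451) = −0.75 ln(0.847549)
  = −0.75 × (-0.165407) = 0.124055 substitutions/site.

0.12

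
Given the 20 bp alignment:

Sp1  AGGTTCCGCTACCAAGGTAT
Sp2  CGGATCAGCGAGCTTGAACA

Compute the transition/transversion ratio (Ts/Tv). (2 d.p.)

Transitions are A↔G and C↔T; transversions are all other mismatches.
Transitions: 1. Transversions: 10.
R = 1/10 = 0.10.

0.10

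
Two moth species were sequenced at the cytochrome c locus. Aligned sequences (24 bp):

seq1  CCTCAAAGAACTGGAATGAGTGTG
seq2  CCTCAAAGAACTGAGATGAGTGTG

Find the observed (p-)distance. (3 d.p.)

The sequences differ at 2 of 24 positions (sites 14, 15).
p = 2/24 = 0.083333… ≈ 0.083 (to 3 d.p.).

0.083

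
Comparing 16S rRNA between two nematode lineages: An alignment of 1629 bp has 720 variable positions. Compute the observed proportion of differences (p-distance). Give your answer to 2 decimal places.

0.44

p = 720/1629 = 0.441988… ≈ 0.44 (to 2 d.p.).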